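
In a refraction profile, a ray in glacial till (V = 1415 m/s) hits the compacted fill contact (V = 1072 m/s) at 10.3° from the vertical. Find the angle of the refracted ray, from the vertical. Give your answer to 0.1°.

sin θ₁/V₁ = sin θ₂/V₂ ⇒ sin θ₂ = 1072·sin 10.3°/1415 = 1072·0.1788/1415 = 0.1355.
θ₂ = sin⁻¹(0.1355) = 7.79° (from vertical).

7.8°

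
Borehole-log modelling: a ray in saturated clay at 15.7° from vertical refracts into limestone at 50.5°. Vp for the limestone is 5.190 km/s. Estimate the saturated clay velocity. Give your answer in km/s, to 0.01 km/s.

1.82 km/s

sin 15.7° = 0.2706; sin 50.5° = 0.7716.
V₁ = V₂·(sin θ₁/sin θ₂) = 5.190·(0.2706/0.7716) = 1.82 km/s.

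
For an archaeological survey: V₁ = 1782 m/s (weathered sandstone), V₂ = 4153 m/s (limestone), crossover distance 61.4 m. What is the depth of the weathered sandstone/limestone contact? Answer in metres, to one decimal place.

19.4 m

x_cross = 2h·√((V₂+V₁)/(V₂−V₁)) → h = x_cross / (2·√((V₂+V₁)/(V₂−V₁))).
√((V₂+V₁)/(V₂−V₁)) = √((4153+1782)/(4153−1782)) = 1.5821.
h = 61.4 / (2·1.5821) = 19.40 m.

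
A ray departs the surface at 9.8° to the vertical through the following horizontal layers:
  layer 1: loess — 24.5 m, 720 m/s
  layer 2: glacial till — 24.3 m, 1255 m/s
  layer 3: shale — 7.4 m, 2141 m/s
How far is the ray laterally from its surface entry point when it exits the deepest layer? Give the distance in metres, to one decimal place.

Apply Snell's law at each interface; in layer i the horizontal offset is hᵢ·tan θᵢ.
Layer 1: θ = 9.80°; offset = 24.5·tan 9.80° = 4.232 m.
Layer 2: sin θ = 1255·sin 9.8°/720 = 0.2967, θ = 17.26°; offset = 24.3·tan 17.26° = 7.549 m.
Layer 3: sin θ = 2141·sin 9.8°/720 = 0.5061, θ = 30.41°; offset = 7.4·tan 30.41° = 4.343 m.
Σ offsets = 16.124 m.

16.1 m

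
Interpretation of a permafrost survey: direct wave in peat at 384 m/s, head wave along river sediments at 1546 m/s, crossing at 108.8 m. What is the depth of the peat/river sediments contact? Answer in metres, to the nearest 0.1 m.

h = (x_cross/2)·√((V₂−V₁)/(V₂+V₁)).
(V₂−V₁)/(V₂+V₁) = (1546−384)/(1546+384) = 0.6021; √ = 0.7759.
h = (108.8/2)·0.7759 = 42.21 m.

42.2 m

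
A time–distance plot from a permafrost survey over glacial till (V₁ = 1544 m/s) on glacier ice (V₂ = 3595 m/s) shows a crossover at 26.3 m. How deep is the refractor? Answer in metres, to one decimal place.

x_cross = 2h·√((V₂+V₁)/(V₂−V₁)) → h = x_cross / (2·√((V₂+V₁)/(V₂−V₁))).
√((V₂+V₁)/(V₂−V₁)) = √((3595+1544)/(3595−1544)) = 1.5829.
h = 26.3 / (2·1.5829) = 8.31 m.

8.3 m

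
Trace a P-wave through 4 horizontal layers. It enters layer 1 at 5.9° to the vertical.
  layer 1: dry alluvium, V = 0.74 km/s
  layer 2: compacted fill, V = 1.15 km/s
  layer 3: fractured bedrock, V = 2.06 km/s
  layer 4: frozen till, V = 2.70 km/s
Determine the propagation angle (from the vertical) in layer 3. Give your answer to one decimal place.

16.6°

Snell's law across each interface conserves sin θ / V, so sin θ_3 = V_3·sin θ₁/V₁.
sin θ_3 = 2.06 × sin 5.9° / 0.74 = 0.2862.
θ_3 = 16.63° from the vertical.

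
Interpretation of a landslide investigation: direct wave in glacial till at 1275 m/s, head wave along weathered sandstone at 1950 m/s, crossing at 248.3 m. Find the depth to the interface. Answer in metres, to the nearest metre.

x_cross = 2h·√((V₂+V₁)/(V₂−V₁)) → h = x_cross / (2·√((V₂+V₁)/(V₂−V₁))).
√((V₂+V₁)/(V₂−V₁)) = √((1950+1275)/(1950−1275)) = 2.1858.
h = 248.3 / (2·2.1858) = 56.80 m.

57 m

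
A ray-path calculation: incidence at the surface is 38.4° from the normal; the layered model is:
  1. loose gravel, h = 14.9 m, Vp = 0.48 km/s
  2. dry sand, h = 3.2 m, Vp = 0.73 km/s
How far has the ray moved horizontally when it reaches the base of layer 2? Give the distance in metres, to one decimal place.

21.0 m

Ray parameter p = sin 38.4° / 0.48 km/s = 1.2941e+00 s/km.
Layer 1: θ = 38.40°; offset = 14.9·tan 38.40° = 11.810 m.
Layer 2: sin θ = p·0.73 = 0.9447 → θ = 70.85°; offset = 3.2·tan 70.85° = 9.215 m.
Σ offsets = 21.025 m.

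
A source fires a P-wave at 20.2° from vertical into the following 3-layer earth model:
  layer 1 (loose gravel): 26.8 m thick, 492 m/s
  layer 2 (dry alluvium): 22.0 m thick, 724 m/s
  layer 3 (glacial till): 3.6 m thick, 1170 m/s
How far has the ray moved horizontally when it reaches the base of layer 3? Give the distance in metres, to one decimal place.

28.0 m

Apply Snell's law at each interface; in layer i the horizontal offset is hᵢ·tan θᵢ.
Layer 1: θ = 20.20°; offset = 26.8·tan 20.20° = 9.860 m.
Layer 2: sin θ = 724·sin 20.2°/492 = 0.5081, θ = 30.54°; offset = 22.0·tan 30.54° = 12.979 m.
Layer 3: sin θ = 1170·sin 20.2°/492 = 0.8211, θ = 55.20°; offset = 3.6·tan 55.20° = 5.179 m.
Total horizontal offset = 28.019 m.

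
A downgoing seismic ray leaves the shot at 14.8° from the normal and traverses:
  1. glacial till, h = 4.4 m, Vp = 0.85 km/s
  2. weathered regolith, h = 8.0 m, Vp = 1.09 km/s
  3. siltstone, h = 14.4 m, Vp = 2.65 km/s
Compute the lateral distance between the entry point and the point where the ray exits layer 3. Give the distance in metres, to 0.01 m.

Apply Snell's law at each interface; in layer i the horizontal offset is hᵢ·tan θᵢ.
Layer 1: θ = 14.80°; offset = 4.4·tan 14.80° = 1.1625 m.
Layer 2: sin θ = 1.09·sin 14.8°/0.85 = 0.3276, θ = 19.12°; offset = 8.0·tan 19.12° = 2.7736 m.
Layer 3: sin θ = 2.65·sin 14.8°/0.85 = 0.7964, θ = 52.79°; offset = 14.4·tan 52.79° = 18.9622 m.
Summing the layer offsets gives 22.8983 m.

22.90 m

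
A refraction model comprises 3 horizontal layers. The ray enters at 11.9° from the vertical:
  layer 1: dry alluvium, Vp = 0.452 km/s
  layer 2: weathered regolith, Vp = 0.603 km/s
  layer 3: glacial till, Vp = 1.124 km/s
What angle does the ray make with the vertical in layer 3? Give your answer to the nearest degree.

Snell's law across each interface conserves sin θ / V, so sin θ_3 = V_3·sin θ₁/V₁.
sin θ_3 = 1.124 × sin 11.9° / 0.452 = 0.5128.
θ_3 = 30.85° from the vertical.

31°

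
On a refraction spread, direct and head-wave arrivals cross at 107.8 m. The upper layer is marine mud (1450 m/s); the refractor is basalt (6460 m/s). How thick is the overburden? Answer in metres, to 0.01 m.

x_cross = 2h·√((V₂+V₁)/(V₂−V₁)) → h = x_cross / (2·√((V₂+V₁)/(V₂−V₁))).
√((V₂+V₁)/(V₂−V₁)) = √((6460+1450)/(6460−1450)) = 1.2565.
h = 107.8 / (2·1.2565) = 42.90 m.

42.90 m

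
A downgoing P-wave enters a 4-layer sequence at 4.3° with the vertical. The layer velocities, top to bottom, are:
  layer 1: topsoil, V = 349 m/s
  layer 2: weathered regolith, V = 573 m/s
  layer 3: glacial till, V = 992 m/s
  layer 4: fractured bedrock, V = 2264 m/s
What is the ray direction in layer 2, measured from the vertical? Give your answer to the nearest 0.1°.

7.1°

Ray parameter p = sin 4.3° / 349 = 2.1484e-04 s/m.
sin θ_2 = p·V_2 = 2.1484e-04 × 573 = 0.1231.
θ_2 = 7.07° from the vertical.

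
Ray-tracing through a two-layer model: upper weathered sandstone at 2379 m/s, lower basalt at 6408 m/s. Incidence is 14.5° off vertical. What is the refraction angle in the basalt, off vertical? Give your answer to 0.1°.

42.4°

Snell's law: sin θ₂ = (V₂/V₁)·sin θ₁ = (6408/2379)·sin 14.5° = 0.6744.
θ₂ = arcsin 0.6744 = 42.41° from the normal.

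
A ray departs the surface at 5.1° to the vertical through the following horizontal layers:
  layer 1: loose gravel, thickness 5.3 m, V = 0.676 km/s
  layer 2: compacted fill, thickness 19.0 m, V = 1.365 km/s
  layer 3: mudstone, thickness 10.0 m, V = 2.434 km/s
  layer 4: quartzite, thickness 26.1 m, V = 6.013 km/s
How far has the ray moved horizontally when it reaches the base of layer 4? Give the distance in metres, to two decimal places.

41.03 m

Ray parameter p = sin 5.1° / 0.676 km/s = 1.3150e-01 s/km.
Layer 1: θ = 5.10°; offset = 5.3·tan 5.10° = 0.4730 m.
Layer 2: sin θ = p·1.365 = 0.1795 → θ = 10.34°; offset = 19.0·tan 10.34° = 3.4668 m.
Layer 3: sin θ = p·2.434 = 0.3201 → θ = 18.67°; offset = 10.0·tan 18.67° = 3.3785 m.
Layer 4: sin θ = p·6.013 = 0.7907 → θ = 52.25°; offset = 26.1·tan 52.25° = 33.7112 m.
Total horizontal offset = 41.0294 m.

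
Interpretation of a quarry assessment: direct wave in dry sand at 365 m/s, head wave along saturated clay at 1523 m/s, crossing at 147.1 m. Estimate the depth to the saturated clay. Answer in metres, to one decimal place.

57.6 m

x_cross = 2h·√((V₂+V₁)/(V₂−V₁)) → h = x_cross / (2·√((V₂+V₁)/(V₂−V₁))).
√((V₂+V₁)/(V₂−V₁)) = √((1523+365)/(1523−365)) = 1.2769.
h = 147.1 / (2·1.2769) = 57.60 m.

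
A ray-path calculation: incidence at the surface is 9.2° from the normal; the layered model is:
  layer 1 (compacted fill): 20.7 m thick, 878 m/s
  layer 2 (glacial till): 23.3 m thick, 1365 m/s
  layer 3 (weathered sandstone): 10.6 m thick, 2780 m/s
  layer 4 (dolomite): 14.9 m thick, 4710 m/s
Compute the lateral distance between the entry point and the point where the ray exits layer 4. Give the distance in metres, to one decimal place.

Apply Snell's law at each interface; in layer i the horizontal offset is hᵢ·tan θᵢ.
Layer 1: θ = 9.20°; offset = 20.7·tan 9.20° = 3.353 m.
Layer 2: sin θ = 1365·sin 9.2°/878 = 0.2486, θ = 14.39°; offset = 23.3·tan 14.39° = 5.979 m.
Layer 3: sin θ = 2780·sin 9.2°/878 = 0.5062, θ = 30.41°; offset = 10.6·tan 30.41° = 6.222 m.
Layer 4: sin θ = 4710·sin 9.2°/878 = 0.8577, θ = 59.06°; offset = 14.9·tan 59.06° = 24.853 m.
Σ offsets = 40.408 m.

40.4 m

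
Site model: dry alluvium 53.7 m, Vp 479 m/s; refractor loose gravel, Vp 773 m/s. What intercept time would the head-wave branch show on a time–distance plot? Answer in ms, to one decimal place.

176.0 ms

tᵢ = 2h·√(V₂²−V₁²)/(V₁V₂).
√(V₂²−V₁²) = √(773²−479²) = 606.7 m/s.
tᵢ = 2·53.7·606.7/(479·773) = 0.17598 s.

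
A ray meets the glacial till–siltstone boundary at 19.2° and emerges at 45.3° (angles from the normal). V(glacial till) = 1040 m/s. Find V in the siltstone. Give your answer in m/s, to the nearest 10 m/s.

2250 m/s

sin 19.2° = 0.3289; sin 45.3° = 0.7108.
V₂ = V₁·(sin θ₂/sin θ₁) = 1040·(0.7108/0.3289) = 2247.82 m/s.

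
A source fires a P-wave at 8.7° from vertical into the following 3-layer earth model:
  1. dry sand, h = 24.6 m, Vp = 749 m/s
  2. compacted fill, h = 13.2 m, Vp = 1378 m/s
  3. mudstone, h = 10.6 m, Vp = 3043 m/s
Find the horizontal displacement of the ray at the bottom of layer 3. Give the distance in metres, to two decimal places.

15.85 m

p = sin θ₁/V₁ = sin 8.7°/749 = 2.0195e-04 s/m is conserved through the stack.
Layer 1: θ = 8.70°; offset = 24.6·tan 8.70° = 3.7643 m.
Layer 2: sin θ = p·1378 = 0.2783 → θ = 16.16°; offset = 13.2·tan 16.16° = 3.8245 m.
Layer 3: sin θ = p·3043 = 0.6145 → θ = 37.92°; offset = 10.6·tan 37.92° = 8.2573 m.
Total horizontal offset = 15.8461 m.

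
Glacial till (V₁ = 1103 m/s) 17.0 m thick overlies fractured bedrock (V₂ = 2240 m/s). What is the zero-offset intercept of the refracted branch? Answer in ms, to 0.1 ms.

26.8 ms

tᵢ = 2h·√(V₂²−V₁²)/(V₁V₂).
√(V₂²−V₁²) = √(2240²−1103²) = 1949.6 m/s.
tᵢ = 2·17.0·1949.6/(1103·2240) = 0.02683 s.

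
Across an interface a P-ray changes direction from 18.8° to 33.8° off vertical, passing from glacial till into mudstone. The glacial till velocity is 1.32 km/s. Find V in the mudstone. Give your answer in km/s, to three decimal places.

Snell's law: sin 18.8°/V₁ = sin 33.8°/V₂.
V₂ = V₁·sin 33.8°/sin 18.8° = 1.32 × 1.7262 = 2.279 km/s.

2.279 km/s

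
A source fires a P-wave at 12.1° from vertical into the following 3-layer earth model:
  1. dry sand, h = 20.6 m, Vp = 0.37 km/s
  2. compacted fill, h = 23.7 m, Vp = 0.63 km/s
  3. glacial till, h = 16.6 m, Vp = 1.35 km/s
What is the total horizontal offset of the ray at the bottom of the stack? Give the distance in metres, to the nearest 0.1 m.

Ray parameter p = sin 12.1° / 0.37 km/s = 5.6654e-01 s/km.
Layer 1: θ = 12.10°; offset = 20.6·tan 12.10° = 4.416 m.
Layer 2: sin θ = p·0.63 = 0.3569 → θ = 20.91°; offset = 23.7·tan 20.91° = 9.055 m.
Layer 3: sin θ = p·1.35 = 0.7648 → θ = 49.89°; offset = 16.6·tan 49.89° = 19.707 m.
Summing the layer offsets gives 33.179 m.

33.2 m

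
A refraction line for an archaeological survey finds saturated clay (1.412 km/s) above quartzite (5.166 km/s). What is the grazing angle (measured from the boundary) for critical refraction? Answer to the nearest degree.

At critical incidence the refracted ray runs along the interface (θ₂ = 90°), so sin θ_c = V₁/V₂.
θ_c = arcsin(1.412/5.166) = arcsin 0.2733 = 15.86°.
Measured from the interface: 90° − 15.86° = 74.14°.

74°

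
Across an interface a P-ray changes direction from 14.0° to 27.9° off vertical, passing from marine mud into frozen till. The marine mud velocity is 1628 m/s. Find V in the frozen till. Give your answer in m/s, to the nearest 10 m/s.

sin 14.0° = 0.2419; sin 27.9° = 0.4679.
V₂ = V₁·(sin θ₂/sin θ₁) = 1628·(0.4679/0.2419) = 3148.91 m/s.

3150 m/s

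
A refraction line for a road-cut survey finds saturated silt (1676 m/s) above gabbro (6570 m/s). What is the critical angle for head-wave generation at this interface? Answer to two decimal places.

14.78°

Critical incidence: sin θ_c = V₁/V₂ = 1676/6570 = 0.2551.
θ_c = arcsin 0.2551 = 14.78°.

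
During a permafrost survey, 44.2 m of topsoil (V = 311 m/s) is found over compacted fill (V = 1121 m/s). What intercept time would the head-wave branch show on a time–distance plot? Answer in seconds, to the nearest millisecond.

θ_c = arcsin(V₁/V₂) = arcsin(311/1121) = 16.11°; cos θ_c = 0.9607.
tᵢ = 2h·cos θ_c / V₁ = 2·44.2·0.9607 / 311 = 0.27309 s.

0.273 s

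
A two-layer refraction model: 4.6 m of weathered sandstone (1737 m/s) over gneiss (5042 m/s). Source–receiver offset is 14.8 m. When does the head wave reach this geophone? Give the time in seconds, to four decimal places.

0.0079 s

t = x/V₂ + 2h·√(V₂²−V₁²)/(V₁V₂).
√(V₂²−V₁²) = √(5042²−1737²) = 4733.3 m/s; delay term = 2·4.6·4733.3/(1737·5042) = 0.00497 s.
t = 14.8/5042 + 0.00497 = 0.00791 s.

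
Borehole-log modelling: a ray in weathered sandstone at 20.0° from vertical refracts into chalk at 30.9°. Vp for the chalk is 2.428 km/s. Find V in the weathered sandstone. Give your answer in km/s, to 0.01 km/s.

Snell's law: sin 20.0°/V₁ = sin 30.9°/V₂.
V₁ = V₂·sin 20.0°/sin 30.9° = 2.428 × 0.6660 = 1.62 km/s.

1.62 km/s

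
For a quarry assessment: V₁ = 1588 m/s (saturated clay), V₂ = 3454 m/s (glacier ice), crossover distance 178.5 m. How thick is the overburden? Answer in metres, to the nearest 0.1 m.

h = (x_cross/2)·√((V₂−V₁)/(V₂+V₁)).
(V₂−V₁)/(V₂+V₁) = (3454−1588)/(3454+1588) = 0.3701; √ = 0.6084.
h = (178.5/2)·0.6084 = 54.30 m.

54.3 m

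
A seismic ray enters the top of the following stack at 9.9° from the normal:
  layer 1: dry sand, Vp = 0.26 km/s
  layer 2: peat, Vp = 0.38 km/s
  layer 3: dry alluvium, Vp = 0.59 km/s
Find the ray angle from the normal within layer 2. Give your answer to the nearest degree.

15°

Snell's law across each interface conserves sin θ / V, so sin θ_2 = V_2·sin θ₁/V₁.
sin θ_2 = 0.38 × sin 9.9° / 0.26 = 0.2513.
θ_2 = 14.55° from the vertical.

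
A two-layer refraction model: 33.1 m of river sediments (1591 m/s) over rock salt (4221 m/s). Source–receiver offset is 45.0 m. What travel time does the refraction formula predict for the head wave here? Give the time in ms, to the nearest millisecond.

49 ms

t = x/V₂ + 2h·√(V₂²−V₁²)/(V₁V₂).
√(V₂²−V₁²) = √(4221²−1591²) = 3909.7 m/s; delay term = 2·33.1·3909.7/(1591·4221) = 0.03854 s.
t = 45.0/4221 + 0.03854 = 0.04920 s.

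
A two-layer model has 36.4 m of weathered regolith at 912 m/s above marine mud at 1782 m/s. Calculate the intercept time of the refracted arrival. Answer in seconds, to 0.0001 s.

0.0686 s

θ_c = arcsin(V₁/V₂) = arcsin(912/1782) = 30.78°; cos θ_c = 0.8591.
tᵢ = 2h·cos θ_c / V₁ = 2·36.4·0.8591 / 912 = 0.06858 s.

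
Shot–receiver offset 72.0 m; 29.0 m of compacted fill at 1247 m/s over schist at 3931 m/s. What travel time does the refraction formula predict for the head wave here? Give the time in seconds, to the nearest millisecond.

θ_c = arcsin(V₁/V₂) = arcsin(1247/3931) = 18.50°, cos θ_c = 0.9484.
Intercept time tᵢ = 2h cos θ_c / V₁ = 2·29.0·0.9484/1247 = 0.04411 s.
t = x/V₂ + tᵢ = 72.0/3931 + 0.04411 = 0.06243 s.

0.062 s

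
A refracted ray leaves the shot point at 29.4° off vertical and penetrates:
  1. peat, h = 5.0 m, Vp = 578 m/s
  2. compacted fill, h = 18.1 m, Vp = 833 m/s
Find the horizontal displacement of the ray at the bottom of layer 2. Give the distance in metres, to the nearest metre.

21 m

Ray parameter p = sin 29.4° / 578 m/s = 8.4931e-04 s/m.
Layer 1: θ = 29.40°; offset = 5.0·tan 29.40° = 2.817 m.
Layer 2: sin θ = p·833 = 0.7075 → θ = 45.03°; offset = 18.1·tan 45.03° = 18.119 m.
Total horizontal offset = 20.936 m.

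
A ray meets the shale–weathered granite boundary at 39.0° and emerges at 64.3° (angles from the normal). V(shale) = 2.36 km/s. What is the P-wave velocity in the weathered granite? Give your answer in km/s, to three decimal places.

3.379 km/s

sin 39.0° = 0.6293; sin 64.3° = 0.9011.
V₂ = V₁·(sin θ₂/sin θ₁) = 2.36·(0.9011/0.6293) = 3.379 km/s.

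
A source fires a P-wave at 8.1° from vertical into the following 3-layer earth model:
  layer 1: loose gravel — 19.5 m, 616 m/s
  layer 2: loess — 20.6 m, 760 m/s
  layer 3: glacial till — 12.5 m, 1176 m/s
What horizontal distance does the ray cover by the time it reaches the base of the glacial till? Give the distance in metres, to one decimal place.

9.9 m

p = sin θ₁/V₁ = sin 8.1°/616 = 2.2874e-04 s/m is conserved through the stack.
Layer 1: θ = 8.10°; offset = 19.5·tan 8.10° = 2.775 m.
Layer 2: sin θ = p·760 = 0.1738 → θ = 10.01°; offset = 20.6·tan 10.01° = 3.636 m.
Layer 3: sin θ = p·1176 = 0.2690 → θ = 15.60°; offset = 12.5·tan 15.60° = 3.491 m.
Total horizontal offset = 9.903 m.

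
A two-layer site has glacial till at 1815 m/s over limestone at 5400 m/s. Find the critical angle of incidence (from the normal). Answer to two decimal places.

19.64°

Critical incidence: sin θ_c = V₁/V₂ = 1815/5400 = 0.3361.
θ_c = arcsin 0.3361 = 19.64°.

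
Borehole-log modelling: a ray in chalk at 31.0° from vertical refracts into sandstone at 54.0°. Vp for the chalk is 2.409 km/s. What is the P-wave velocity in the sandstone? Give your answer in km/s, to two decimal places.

Snell's law: sin 31.0°/V₁ = sin 54.0°/V₂.
V₂ = V₁·sin 54.0°/sin 31.0° = 2.409 × 1.5708 = 3.78 km/s.

3.78 km/s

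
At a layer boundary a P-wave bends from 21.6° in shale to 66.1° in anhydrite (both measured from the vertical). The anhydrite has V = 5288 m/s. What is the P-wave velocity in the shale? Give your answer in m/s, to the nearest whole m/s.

sin 21.6° = 0.3681; sin 66.1° = 0.9143.
V₁ = V₂·(sin θ₁/sin θ₂) = 5288·(0.3681/0.9143) = 2129.21 m/s.

2129 m/s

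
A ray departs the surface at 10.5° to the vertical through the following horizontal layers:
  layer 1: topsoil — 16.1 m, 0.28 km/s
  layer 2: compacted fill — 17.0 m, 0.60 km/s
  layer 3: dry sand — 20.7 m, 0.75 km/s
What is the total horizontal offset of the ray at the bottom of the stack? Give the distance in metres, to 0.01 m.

p = sin θ₁/V₁ = sin 10.5°/0.28 = 6.5084e-01 s/km is conserved through the stack.
Layer 1: θ = 10.50°; offset = 16.1·tan 10.50° = 2.9840 m.
Layer 2: sin θ = p·0.60 = 0.3905 → θ = 22.99°; offset = 17.0·tan 22.99° = 7.2111 m.
Layer 3: sin θ = p·0.75 = 0.4881 → θ = 29.22°; offset = 20.7·tan 29.22° = 11.5773 m.
Σ offsets = 21.7724 m.

21.77 m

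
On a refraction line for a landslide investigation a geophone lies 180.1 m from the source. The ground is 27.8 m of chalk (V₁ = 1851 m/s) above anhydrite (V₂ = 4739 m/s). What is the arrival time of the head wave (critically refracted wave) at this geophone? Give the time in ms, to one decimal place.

θ_c = arcsin(V₁/V₂) = arcsin(1851/4739) = 22.99°, cos θ_c = 0.9206.
Intercept time tᵢ = 2h cos θ_c / V₁ = 2·27.8·0.9206/1851 = 0.02765 s.
t = x/V₂ + tᵢ = 180.1/4739 + 0.02765 = 0.06566 s.

65.7 ms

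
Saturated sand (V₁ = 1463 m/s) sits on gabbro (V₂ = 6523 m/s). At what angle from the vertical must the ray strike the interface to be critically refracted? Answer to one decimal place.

Critical incidence: sin θ_c = V₁/V₂ = 1463/6523 = 0.2243.
θ_c = arcsin 0.2243 = 12.96°.

13.0°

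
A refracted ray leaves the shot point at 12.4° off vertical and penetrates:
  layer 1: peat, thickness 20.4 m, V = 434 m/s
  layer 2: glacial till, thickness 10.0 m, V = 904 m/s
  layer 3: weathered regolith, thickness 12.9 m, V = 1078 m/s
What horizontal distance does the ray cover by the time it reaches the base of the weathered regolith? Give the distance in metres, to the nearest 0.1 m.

17.6 m

Apply Snell's law at each interface; in layer i the horizontal offset is hᵢ·tan θᵢ.
Layer 1: θ = 12.40°; offset = 20.4·tan 12.40° = 4.485 m.
Layer 2: sin θ = 904·sin 12.4°/434 = 0.4473, θ = 26.57°; offset = 10.0·tan 26.57° = 5.001 m.
Layer 3: sin θ = 1078·sin 12.4°/434 = 0.5334, θ = 32.23°; offset = 12.9·tan 32.23° = 8.134 m.
Σ offsets = 17.620 m.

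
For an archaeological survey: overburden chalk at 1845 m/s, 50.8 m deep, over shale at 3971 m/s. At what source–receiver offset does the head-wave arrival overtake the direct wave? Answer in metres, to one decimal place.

x_cross = 2h·√((V₂+V₁)/(V₂−V₁)).
(V₂+V₁)/(V₂−V₁) = (3971+1845)/(3971−1845) = 2.7357; √ = 1.6540.
x_cross = 2·50.8·1.6540 = 168.04 m.

168.0 m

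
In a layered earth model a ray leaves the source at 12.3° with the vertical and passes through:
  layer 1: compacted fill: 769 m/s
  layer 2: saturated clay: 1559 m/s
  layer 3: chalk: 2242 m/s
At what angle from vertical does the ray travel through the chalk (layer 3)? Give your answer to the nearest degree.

38°

Ray parameter p = sin 12.3° / 769 = 2.7702e-04 s/m.
sin θ_3 = p·V_3 = 2.7702e-04 × 2242 = 0.6211.
θ_3 = arcsin 0.6211 = 38.40°.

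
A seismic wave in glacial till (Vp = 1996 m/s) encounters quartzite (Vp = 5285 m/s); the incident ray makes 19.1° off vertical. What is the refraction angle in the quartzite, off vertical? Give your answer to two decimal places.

60.04°

sin θ₁/V₁ = sin θ₂/V₂ ⇒ sin θ₂ = 5285·sin 19.1°/1996 = 5285·0.3272/1996 = 0.8664.
θ₂ = sin⁻¹(0.8664) = 60.04° (from vertical).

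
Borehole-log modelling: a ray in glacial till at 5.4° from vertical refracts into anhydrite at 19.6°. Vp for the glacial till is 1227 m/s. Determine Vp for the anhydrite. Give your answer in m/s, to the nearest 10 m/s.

sin 5.4° = 0.0941; sin 19.6° = 0.3355.
V₂ = V₁·(sin θ₂/sin θ₁) = 1227·(0.3355/0.0941) = 4373.67 m/s.

4370 m/s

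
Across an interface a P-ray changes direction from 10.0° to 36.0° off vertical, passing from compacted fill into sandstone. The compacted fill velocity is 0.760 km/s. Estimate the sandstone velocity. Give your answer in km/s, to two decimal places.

2.57 km/s

sin 10.0° = 0.1736; sin 36.0° = 0.5878.
V₂ = V₁·(sin θ₂/sin θ₁) = 0.760·(0.5878/0.1736) = 2.57 km/s.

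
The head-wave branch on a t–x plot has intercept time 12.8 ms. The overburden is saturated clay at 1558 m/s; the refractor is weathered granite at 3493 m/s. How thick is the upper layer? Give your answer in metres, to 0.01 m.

11.14 m

θ_c = arcsin(1558/3493) = 26.49°; cos θ_c = 0.8950.
tᵢ = 2h cos θ_c/V₁ ⇒ h = tᵢ·V₁/(2 cos θ_c) = 0.0128·1558/(2·0.8950) = 11.14 m.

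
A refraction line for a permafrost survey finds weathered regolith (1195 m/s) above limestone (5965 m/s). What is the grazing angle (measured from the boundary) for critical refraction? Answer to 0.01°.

78.44°

At critical incidence the refracted ray runs along the interface (θ₂ = 90°), so sin θ_c = V₁/V₂.
θ_c = arcsin(1195/5965) = arcsin 0.2003 = 11.56°.
Measured from the interface: 90° − 11.56° = 78.44°.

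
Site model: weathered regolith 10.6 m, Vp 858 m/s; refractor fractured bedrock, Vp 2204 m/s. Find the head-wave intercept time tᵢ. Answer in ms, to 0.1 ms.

22.8 ms

tᵢ = 2h·√(V₂²−V₁²)/(V₁V₂).
√(V₂²−V₁²) = √(2204²−858²) = 2030.1 m/s.
tᵢ = 2·10.6·2030.1/(858·2204) = 0.02276 s.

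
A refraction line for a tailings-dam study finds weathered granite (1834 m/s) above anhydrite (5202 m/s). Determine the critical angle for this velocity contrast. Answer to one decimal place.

At critical incidence the refracted ray runs along the interface (θ₂ = 90°), so sin θ_c = V₁/V₂.
θ_c = arcsin(1834/5202) = arcsin 0.3526 = 20.64°.

20.6°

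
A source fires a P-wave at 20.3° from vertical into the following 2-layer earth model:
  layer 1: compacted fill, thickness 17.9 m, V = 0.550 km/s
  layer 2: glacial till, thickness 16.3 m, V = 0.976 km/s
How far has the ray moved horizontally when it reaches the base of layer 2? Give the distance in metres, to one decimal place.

19.4 m

p = sin θ₁/V₁ = sin 20.3°/0.550 = 6.3079e-01 s/km is conserved through the stack.
Layer 1: θ = 20.30°; offset = 17.9·tan 20.30° = 6.621 m.
Layer 2: sin θ = p·0.976 = 0.6157 → θ = 38.00°; offset = 16.3·tan 38.00° = 12.735 m.
Σ offsets = 19.356 m.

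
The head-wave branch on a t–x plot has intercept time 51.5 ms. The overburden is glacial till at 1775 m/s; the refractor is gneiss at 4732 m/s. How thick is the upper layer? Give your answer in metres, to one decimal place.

49.3 m

θ_c = arcsin(1775/4732) = 22.03°; cos θ_c = 0.9270.
tᵢ = 2h cos θ_c/V₁ ⇒ h = tᵢ·V₁/(2 cos θ_c) = 0.0515·1775/(2·0.9270) = 49.31 m.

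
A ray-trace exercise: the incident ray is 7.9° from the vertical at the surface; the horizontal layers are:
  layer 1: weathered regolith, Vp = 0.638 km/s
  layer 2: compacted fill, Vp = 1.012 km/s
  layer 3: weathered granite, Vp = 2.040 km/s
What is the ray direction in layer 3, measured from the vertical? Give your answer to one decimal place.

Ray parameter p = sin 7.9° / 0.638 = 2.1543e-01 s/km.
sin θ_3 = p·V_3 = 2.1543e-01 × 2.040 = 0.4395.
θ_3 = 26.07° from the vertical.

26.1°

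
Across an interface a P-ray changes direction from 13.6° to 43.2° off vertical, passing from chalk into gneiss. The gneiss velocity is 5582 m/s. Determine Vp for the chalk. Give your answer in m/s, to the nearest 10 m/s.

1920 m/s

Snell's law: sin 13.6°/V₁ = sin 43.2°/V₂.
V₁ = V₂·sin 13.6°/sin 43.2° = 5582 × 0.3435 = 1917.42 m/s.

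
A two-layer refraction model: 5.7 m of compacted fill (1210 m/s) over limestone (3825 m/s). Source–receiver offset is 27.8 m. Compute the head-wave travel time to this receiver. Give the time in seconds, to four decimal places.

0.0162 s

θ_c = arcsin(V₁/V₂) = arcsin(1210/3825) = 18.44°, cos θ_c = 0.9486.
Intercept time tᵢ = 2h cos θ_c / V₁ = 2·5.7·0.9486/1210 = 0.00894 s.
t = x/V₂ + tᵢ = 27.8/3825 + 0.00894 = 0.01621 s.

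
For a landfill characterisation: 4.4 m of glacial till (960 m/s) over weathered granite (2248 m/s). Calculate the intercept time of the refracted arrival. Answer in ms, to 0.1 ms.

tᵢ = 2h·√(V₂²−V₁²)/(V₁V₂).
√(V₂²−V₁²) = √(2248²−960²) = 2032.7 m/s.
tᵢ = 2·4.4·2032.7/(960·2248) = 0.00829 s.

8.3 ms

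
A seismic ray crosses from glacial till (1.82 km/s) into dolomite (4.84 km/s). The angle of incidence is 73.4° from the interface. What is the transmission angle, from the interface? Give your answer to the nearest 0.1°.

40.6°

Angle from the normal: 90° − 73.4° = 16.6°.
Snell's law: sin θ₂ = (V₂/V₁)·sin θ₁ = (4.84/1.82)·sin 16.6° = 0.7597.
θ₂ = arcsin 0.7597 = 49.44° from the normal.
From the interface: 90° − 49.44° = 40.56°.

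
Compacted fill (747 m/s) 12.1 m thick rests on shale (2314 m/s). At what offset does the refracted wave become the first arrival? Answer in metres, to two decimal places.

θ_c = arcsin(747/2314) = 18.83°, so cos θ_c = 0.9465 and tᵢ = 2h cos θ_c/V₁ = 0.0307 s.
At crossover x/V₁ = x/V₂ + tᵢ ⇒ x = tᵢ/(1/V₁ − 1/V₂) = 0.03066/(1.3387e-03 − 4.3215e-04) = 33.82 m.

33.82 m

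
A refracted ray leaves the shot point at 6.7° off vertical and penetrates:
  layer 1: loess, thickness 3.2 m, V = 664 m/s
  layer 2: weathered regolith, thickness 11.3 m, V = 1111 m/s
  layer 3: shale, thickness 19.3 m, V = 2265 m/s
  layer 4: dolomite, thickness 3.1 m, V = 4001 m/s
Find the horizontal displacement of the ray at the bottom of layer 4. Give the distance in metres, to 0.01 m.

14.06 m

p = sin θ₁/V₁ = sin 6.7°/664 = 1.7571e-04 s/m is conserved through the stack.
Layer 1: θ = 6.70°; offset = 3.2·tan 6.70° = 0.3759 m.
Layer 2: sin θ = p·1111 = 0.1952 → θ = 11.26°; offset = 11.3·tan 11.26° = 2.2492 m.
Layer 3: sin θ = p·2265 = 0.3980 → θ = 23.45°; offset = 19.3·tan 23.45° = 8.3727 m.
Layer 4: sin θ = p·4001 = 0.7030 → θ = 44.67°; offset = 3.1·tan 44.67° = 3.0644 m.
Total horizontal offset = 14.0622 m.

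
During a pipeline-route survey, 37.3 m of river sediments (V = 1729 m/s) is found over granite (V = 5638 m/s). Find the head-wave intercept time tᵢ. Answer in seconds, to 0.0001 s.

tᵢ = 2h·√(V₂²−V₁²)/(V₁V₂).
√(V₂²−V₁²) = √(5638²−1729²) = 5366.3 m/s.
tᵢ = 2·37.3·5366.3/(1729·5638) = 0.04107 s.

0.0411 s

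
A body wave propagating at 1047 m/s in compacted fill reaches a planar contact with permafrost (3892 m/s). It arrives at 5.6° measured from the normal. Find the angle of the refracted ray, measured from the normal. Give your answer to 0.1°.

sin θ₁/V₁ = sin θ₂/V₂ ⇒ sin θ₂ = 3892·sin 5.6°/1047 = 3892·0.0976/1047 = 0.3627.
θ₂ = sin⁻¹(0.3627) = 21.27° (from vertical).

21.3°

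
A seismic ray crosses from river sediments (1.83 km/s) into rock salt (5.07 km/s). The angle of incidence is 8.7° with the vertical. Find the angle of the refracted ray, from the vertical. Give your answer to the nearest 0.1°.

24.8°

Snell's law: sin θ₂ = (V₂/V₁)·sin θ₁ = (5.07/1.83)·sin 8.7° = 0.4191.
θ₂ = sin⁻¹(0.4191) = 24.78° (from vertical).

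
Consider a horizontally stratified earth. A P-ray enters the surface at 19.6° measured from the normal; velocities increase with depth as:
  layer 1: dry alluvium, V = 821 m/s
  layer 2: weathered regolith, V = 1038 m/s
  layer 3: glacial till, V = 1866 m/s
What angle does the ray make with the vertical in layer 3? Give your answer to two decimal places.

49.68°

Ray parameter p = sin 19.6° / 821 = 4.0859e-04 s/m.
sin θ_3 = p·V_3 = 4.0859e-04 × 1866 = 0.7624.
θ_3 = arcsin 0.7624 = 49.68°.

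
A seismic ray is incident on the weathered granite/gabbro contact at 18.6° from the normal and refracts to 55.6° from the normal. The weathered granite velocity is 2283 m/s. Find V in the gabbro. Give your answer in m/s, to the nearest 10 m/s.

5910 m/s

Snell's law: sin 18.6°/V₁ = sin 55.6°/V₂.
V₂ = V₁·sin 55.6°/sin 18.6° = 2283 × 2.5869 = 5905.88 m/s.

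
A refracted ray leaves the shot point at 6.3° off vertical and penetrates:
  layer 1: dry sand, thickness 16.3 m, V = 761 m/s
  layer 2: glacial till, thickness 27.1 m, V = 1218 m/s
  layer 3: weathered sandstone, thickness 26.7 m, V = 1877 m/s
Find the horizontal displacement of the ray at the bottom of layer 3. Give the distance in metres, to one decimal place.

p = sin θ₁/V₁ = sin 6.3°/761 = 1.4420e-04 s/m is conserved through the stack.
Layer 1: θ = 6.30°; offset = 16.3·tan 6.30° = 1.800 m.
Layer 2: sin θ = p·1218 = 0.1756 → θ = 10.12°; offset = 27.1·tan 10.12° = 4.835 m.
Layer 3: sin θ = p·1877 = 0.2707 → θ = 15.70°; offset = 26.7·tan 15.70° = 7.507 m.
Σ offsets = 14.141 m.

14.1 m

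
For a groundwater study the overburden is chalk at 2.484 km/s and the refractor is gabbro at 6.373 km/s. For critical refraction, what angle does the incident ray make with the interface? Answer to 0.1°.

Critical incidence: sin θ_c = V₁/V₂ = 2.484/6.373 = 0.3898.
θ_c = arcsin 0.3898 = 22.94°.
Measured from the interface: 90° − 22.94° = 67.06°.

67.1°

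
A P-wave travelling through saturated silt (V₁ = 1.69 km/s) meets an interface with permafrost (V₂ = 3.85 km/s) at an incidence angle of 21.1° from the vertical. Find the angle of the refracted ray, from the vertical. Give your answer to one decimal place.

sin θ₁/V₁ = sin θ₂/V₂ ⇒ sin θ₂ = 3.85·sin 21.1°/1.69 = 3.85·0.3600/1.69 = 0.8201.
θ₂ = arcsin 0.8201 = 55.10° from the normal.

55.1°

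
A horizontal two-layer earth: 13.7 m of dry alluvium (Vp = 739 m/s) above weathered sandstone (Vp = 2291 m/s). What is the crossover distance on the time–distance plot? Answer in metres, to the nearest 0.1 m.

x_cross = 2h·√((V₂+V₁)/(V₂−V₁)).
(V₂+V₁)/(V₂−V₁) = (2291+739)/(2291−739) = 1.9523; √ = 1.3973.
x_cross = 2·13.7·1.3973 = 38.28 m.

38.3 m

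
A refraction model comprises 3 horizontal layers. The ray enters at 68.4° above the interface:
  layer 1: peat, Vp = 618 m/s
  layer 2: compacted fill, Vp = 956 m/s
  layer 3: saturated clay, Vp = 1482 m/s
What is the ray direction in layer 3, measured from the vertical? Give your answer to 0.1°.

From the normal: θ₁ = 90° − 68.4° = 21.6°.
Ray parameter p = sin 21.6° / 618 = 5.9567e-04 s/m.
sin θ_3 = p·V_3 = 5.9567e-04 × 1482 = 0.8828.
θ_3 = 61.98° from the vertical.

62.0°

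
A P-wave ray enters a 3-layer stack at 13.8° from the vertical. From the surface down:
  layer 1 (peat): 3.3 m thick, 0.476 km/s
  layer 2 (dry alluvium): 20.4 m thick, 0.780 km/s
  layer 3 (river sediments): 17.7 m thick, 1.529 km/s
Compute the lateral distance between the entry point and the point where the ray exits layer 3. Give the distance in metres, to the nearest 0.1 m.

30.6 m

Apply Snell's law at each interface; in layer i the horizontal offset is hᵢ·tan θᵢ.
Layer 1: θ = 13.80°; offset = 3.3·tan 13.80° = 0.811 m.
Layer 2: sin θ = 0.780·sin 13.8°/0.476 = 0.3909, θ = 23.01°; offset = 20.4·tan 23.01° = 8.663 m.
Layer 3: sin θ = 1.529·sin 13.8°/0.476 = 0.7662, θ = 50.02°; offset = 17.7·tan 50.02° = 21.105 m.
Total horizontal offset = 30.579 m.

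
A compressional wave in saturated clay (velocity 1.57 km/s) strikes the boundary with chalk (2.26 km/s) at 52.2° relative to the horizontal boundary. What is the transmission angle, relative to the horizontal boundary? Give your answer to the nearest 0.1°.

28.1°

Angle from the normal: 90° − 52.2° = 37.8°.
sin θ₁/V₁ = sin θ₂/V₂ ⇒ sin θ₂ = 2.26·sin 37.8°/1.57 = 2.26·0.6129/1.57 = 0.8823.
θ₂ = arcsin 0.8823 = 61.92° from the normal.
From the interface: 90° − 61.92° = 28.08°.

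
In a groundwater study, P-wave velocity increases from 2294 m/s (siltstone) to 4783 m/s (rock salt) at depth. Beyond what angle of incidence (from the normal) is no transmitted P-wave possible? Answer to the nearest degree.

At critical incidence the refracted ray runs along the interface (θ₂ = 90°), so sin θ_c = V₁/V₂.
θ_c = arcsin(2294/4783) = arcsin 0.4796 = 28.66°.

29°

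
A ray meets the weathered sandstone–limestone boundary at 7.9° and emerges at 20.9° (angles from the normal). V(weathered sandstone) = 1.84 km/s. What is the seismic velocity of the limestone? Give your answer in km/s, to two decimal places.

sin 7.9° = 0.1374; sin 20.9° = 0.3567.
V₂ = V₁·(sin θ₂/sin θ₁) = 1.84·(0.3567/0.1374) = 4.78 km/s.

4.78 km/s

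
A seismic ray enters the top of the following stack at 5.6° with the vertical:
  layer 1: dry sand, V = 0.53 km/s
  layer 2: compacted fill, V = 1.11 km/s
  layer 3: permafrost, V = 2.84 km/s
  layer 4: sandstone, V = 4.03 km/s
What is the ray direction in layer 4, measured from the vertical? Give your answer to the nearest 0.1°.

47.9°

Ray parameter p = sin 5.6° / 0.53 = 1.8412e-01 s/km.
sin θ_4 = p·V_4 = 1.8412e-01 × 4.03 = 0.7420.
θ_4 = 47.90° from the vertical.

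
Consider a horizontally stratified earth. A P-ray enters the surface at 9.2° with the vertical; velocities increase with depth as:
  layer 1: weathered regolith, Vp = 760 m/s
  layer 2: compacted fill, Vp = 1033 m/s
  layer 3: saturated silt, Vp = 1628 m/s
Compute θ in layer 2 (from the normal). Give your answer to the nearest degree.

Ray parameter p = sin 9.2° / 760 = 2.1037e-04 s/m.
sin θ_2 = p·V_2 = 2.1037e-04 × 1033 = 0.2173.
θ_2 = 12.55° from the vertical.

13°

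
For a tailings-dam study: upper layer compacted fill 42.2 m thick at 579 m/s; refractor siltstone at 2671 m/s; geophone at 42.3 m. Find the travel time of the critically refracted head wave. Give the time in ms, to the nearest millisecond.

158 ms

θ_c = arcsin(V₁/V₂) = arcsin(579/2671) = 12.52°, cos θ_c = 0.9762.
Intercept time tᵢ = 2h cos θ_c / V₁ = 2·42.2·0.9762/579 = 0.14230 s.
t = x/V₂ + tᵢ = 42.3/2671 + 0.14230 = 0.15814 s.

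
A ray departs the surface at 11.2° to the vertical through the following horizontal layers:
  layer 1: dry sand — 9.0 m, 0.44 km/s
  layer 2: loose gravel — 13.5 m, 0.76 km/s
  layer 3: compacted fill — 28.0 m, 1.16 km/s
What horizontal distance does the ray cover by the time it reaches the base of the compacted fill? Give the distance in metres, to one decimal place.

23.3 m

p = sin θ₁/V₁ = sin 11.2°/0.44 = 4.4144e-01 s/km is conserved through the stack.
Layer 1: θ = 11.20°; offset = 9.0·tan 11.20° = 1.782 m.
Layer 2: sin θ = p·0.76 = 0.3355 → θ = 19.60°; offset = 13.5·tan 19.60° = 4.808 m.
Layer 3: sin θ = p·1.16 = 0.5121 → θ = 30.80°; offset = 28.0·tan 30.80° = 16.693 m.
Summing the layer offsets gives 23.283 m.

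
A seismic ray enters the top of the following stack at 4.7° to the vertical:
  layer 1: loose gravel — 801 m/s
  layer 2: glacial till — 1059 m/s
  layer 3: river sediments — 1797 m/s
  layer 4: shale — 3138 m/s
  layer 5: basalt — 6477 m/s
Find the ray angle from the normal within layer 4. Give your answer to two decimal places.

18.72°

Ray parameter p = sin 4.7° / 801 = 1.0230e-04 s/m.
sin θ_4 = p·V_4 = 1.0230e-04 × 3138 = 0.3210.
θ_4 = arcsin 0.3210 = 18.72°.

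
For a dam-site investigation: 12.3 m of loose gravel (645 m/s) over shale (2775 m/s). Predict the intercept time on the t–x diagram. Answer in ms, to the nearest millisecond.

θ_c = arcsin(V₁/V₂) = arcsin(645/2775) = 13.44°; cos θ_c = 0.9726.
tᵢ = 2h·cos θ_c / V₁ = 2·12.3·0.9726 / 645 = 0.03709 s.

37 ms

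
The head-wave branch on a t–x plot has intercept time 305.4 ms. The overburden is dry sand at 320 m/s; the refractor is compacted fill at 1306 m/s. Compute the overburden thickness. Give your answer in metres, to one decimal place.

θ_c = arcsin(320/1306) = 14.18°; cos θ_c = 0.9695.
tᵢ = 2h cos θ_c/V₁ ⇒ h = tᵢ·V₁/(2 cos θ_c) = 0.3054·320/(2·0.9695) = 50.40 m.

50.4 m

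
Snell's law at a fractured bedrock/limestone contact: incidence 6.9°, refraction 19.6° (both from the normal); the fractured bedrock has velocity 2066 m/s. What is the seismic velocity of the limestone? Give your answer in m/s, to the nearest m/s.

sin 6.9° = 0.1201; sin 19.6° = 0.3355.
V₂ = V₁·(sin θ₂/sin θ₁) = 2066·(0.3355/0.1201) = 5768.78 m/s.

5769 m/s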